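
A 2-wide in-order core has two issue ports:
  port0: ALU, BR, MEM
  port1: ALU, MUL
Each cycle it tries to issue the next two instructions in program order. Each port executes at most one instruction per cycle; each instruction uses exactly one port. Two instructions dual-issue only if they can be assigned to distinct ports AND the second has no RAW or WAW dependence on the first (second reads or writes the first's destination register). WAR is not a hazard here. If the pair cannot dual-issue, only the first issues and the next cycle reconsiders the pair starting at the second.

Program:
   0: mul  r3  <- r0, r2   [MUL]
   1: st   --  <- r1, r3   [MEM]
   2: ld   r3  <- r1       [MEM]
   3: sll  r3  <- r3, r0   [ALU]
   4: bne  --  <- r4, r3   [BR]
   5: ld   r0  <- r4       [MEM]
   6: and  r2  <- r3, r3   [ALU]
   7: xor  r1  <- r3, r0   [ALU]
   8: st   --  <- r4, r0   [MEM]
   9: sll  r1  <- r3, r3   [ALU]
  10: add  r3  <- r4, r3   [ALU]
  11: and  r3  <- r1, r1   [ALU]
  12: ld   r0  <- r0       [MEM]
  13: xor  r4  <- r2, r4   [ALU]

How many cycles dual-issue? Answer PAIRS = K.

PAIRS = 4

t=0 i0:mul ; RAW r3
t=1 i1:st ; no-port MEM/MEM
t=2 i2:ld ; RAW+WAW r3
t=3 i3:sll ; RAW r3
t=4 i4:bne ; no-port BR/MEM
t=5 i5/i6:ld+and ; 2-wide
t=6 i7/i8:xor+st ; 2-wide
t=7 i9/i10:sll+add ; 2-wide
t=8 i11/i12:and+ld ; 2-wide
t=9 i13:xor ; tail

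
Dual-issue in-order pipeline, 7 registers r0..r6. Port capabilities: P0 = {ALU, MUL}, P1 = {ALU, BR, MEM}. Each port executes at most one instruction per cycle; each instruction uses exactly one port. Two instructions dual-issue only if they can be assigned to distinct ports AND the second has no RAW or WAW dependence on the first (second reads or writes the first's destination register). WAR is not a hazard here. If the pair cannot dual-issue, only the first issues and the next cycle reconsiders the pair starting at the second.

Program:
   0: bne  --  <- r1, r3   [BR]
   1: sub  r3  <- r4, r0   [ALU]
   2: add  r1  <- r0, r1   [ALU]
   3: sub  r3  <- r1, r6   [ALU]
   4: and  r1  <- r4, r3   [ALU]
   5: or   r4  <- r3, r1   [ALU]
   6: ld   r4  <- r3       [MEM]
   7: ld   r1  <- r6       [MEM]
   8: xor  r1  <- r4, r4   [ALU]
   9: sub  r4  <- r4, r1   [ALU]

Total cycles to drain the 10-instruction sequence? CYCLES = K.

CYCLES = 9

#0 head=0: bne.BR sub.ALU i0&i1 dual
#1 head=2: add.ALU i2 RAW r1
#2 head=3: sub.ALU i3 RAW r3
#3 head=4: and.ALU i4 RAW r1
#4 head=5: or.ALU i5 WAW r4
#5 head=6: ld.MEM i6 no-port MEM/MEM
#6 head=7: ld.MEM i7 WAW r1
#7 head=8: xor.ALU i8 RAW r1
#8 head=9: sub.ALU i9 tail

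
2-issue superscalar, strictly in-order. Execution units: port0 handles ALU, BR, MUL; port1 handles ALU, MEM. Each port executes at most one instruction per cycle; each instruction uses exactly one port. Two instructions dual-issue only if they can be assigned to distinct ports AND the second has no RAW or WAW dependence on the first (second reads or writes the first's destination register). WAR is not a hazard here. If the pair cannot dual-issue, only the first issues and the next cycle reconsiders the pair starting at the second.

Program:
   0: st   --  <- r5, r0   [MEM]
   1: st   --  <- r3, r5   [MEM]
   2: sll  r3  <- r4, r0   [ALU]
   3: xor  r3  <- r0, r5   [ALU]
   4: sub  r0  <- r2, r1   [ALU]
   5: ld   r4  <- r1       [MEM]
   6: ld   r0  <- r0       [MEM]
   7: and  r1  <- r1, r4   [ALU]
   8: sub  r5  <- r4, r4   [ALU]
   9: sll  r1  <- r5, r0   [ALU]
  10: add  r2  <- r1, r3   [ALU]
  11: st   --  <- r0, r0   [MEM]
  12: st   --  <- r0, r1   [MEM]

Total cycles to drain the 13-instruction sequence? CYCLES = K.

CYCLES = 9

#0 head=0: st.MEM i0 no-port MEM/MEM
#1 head=1: st.MEM sll.ALU i1+i2 pair
#2 head=3: xor.ALU sub.ALU i3+i4 pair
#3 head=5: ld.MEM i5 no-port MEM/MEM
#4 head=6: ld.MEM and.ALU i6+i7 pair
#5 head=8: sub.ALU i8 RAW r5
#6 head=9: sll.ALU i9 RAW r1
#7 head=10: add.ALU st.MEM i10+i11 pair
#8 head=12: st.MEM i12 tail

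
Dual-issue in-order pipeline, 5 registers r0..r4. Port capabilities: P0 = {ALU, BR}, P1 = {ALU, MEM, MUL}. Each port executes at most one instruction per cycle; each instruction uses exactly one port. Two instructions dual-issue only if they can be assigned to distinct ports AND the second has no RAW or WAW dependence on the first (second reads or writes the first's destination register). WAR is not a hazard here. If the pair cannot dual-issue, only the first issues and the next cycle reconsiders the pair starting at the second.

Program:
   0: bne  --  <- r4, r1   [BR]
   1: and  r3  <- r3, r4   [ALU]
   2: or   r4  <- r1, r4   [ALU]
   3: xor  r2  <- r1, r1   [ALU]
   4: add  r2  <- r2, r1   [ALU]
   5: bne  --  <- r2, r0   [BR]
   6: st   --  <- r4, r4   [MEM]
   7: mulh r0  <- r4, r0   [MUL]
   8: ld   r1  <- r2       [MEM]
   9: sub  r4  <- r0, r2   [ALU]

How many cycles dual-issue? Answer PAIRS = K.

0. bne.BR/and.ALU @i0&i1  | dual
1. or.ALU/xor.ALU @i2&i3  | dual
2. add.ALU @i4  | RAW r2
3. bne.BR/st.MEM @i5&i6  | dual
4. mulh.MUL @i7  | no-port MUL/MEM
5. ld.MEM/sub.ALU @i8&i9  | dual

PAIRS = 4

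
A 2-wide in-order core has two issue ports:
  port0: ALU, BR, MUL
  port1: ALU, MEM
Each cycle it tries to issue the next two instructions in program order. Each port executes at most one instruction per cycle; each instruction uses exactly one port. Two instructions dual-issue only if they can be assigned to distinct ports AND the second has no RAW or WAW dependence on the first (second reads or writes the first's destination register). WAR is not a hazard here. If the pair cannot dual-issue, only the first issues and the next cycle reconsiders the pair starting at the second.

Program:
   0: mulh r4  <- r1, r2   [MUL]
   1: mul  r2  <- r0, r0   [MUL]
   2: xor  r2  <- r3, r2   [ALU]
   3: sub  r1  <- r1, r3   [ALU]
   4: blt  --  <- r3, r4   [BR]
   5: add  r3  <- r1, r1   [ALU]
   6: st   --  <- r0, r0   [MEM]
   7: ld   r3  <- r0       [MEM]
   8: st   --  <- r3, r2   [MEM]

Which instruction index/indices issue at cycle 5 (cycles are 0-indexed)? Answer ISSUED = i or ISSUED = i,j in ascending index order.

ISSUED = 7

#0 head=0: mulh.MUL i0 no-port MUL/MUL
#1 head=1: mul.MUL i1 RAW+WAW r2
#2 head=2: xor.ALU sub.ALU i2/i3 dual
#3 head=4: blt.BR add.ALU i4/i5 dual
#4 head=6: st.MEM i6 no-port MEM/MEM
#5 head=7: ld.MEM i7 no-port MEM/MEM
#6 head=8: st.MEM i8 tail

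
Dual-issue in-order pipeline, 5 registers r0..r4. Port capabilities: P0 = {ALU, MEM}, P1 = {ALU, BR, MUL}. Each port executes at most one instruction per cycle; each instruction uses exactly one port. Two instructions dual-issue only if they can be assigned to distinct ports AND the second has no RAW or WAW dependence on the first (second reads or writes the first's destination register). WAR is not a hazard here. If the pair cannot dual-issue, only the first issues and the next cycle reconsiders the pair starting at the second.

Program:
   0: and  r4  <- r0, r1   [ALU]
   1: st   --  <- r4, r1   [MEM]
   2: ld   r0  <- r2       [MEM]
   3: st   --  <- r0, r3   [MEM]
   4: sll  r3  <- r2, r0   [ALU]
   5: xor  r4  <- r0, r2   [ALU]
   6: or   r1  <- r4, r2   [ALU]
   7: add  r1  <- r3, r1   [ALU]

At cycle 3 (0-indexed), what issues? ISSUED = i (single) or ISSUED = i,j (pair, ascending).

ISSUED = 3,4

c0: i0 and.ALU  RAW r4
c1: i1 st.MEM  no-port MEM/MEM
c2: i2 ld.MEM  no-port MEM/MEM
c3: i3,i4 st.MEM sll.ALU  pair
c4: i5 xor.ALU  RAW r4
c5: i6 or.ALU  RAW+WAW r1
c6: i7 add.ALU  tail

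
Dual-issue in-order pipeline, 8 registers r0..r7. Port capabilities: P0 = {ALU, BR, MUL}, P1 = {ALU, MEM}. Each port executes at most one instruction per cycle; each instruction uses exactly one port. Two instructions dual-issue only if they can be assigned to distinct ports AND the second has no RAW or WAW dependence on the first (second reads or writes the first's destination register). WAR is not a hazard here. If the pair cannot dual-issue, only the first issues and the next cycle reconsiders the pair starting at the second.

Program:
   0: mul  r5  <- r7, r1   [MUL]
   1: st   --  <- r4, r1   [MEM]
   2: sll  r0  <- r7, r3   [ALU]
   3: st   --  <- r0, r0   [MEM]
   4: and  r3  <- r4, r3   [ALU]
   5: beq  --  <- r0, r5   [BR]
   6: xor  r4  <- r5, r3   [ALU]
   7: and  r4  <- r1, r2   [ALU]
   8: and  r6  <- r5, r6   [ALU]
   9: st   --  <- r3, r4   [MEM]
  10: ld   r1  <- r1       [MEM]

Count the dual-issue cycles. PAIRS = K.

PAIRS = 4

  cy0 -> i0/i1 (mul.MUL+st.MEM) dual
  cy1 -> i2 (sll.ALU) RAW r0
  cy2 -> i3/i4 (st.MEM+and.ALU) dual
  cy3 -> i5/i6 (beq.BR+xor.ALU) dual
  cy4 -> i7/i8 (and.ALU+and.ALU) dual
  cy5 -> i9 (st.MEM) no-port MEM/MEM
  cy6 -> i10 (ld.MEM) tail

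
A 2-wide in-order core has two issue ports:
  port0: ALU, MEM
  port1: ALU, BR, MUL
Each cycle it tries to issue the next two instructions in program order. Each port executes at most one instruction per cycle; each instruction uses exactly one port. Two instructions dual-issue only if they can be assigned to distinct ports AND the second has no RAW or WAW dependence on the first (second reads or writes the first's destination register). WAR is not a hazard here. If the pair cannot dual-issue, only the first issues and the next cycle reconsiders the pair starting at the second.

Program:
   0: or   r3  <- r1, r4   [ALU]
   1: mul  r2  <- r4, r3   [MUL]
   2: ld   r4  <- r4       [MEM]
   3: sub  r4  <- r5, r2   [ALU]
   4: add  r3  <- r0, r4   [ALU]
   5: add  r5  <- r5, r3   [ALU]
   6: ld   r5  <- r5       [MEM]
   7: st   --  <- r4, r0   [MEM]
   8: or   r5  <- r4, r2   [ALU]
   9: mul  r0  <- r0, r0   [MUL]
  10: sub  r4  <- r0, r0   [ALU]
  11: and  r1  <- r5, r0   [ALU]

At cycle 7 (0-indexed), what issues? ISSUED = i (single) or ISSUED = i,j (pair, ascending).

ISSUED = 9

#0 head=0: or.ALU i0 RAW r3
#1 head=1: mul.MUL ld.MEM i1+i2 pair
#2 head=3: sub.ALU i3 RAW r4
#3 head=4: add.ALU i4 RAW r3
#4 head=5: add.ALU i5 RAW+WAW r5
#5 head=6: ld.MEM i6 no-port MEM/MEM
#6 head=7: st.MEM or.ALU i7+i8 pair
#7 head=9: mul.MUL i9 RAW r0
#8 head=10: sub.ALU and.ALU i10+i11 pair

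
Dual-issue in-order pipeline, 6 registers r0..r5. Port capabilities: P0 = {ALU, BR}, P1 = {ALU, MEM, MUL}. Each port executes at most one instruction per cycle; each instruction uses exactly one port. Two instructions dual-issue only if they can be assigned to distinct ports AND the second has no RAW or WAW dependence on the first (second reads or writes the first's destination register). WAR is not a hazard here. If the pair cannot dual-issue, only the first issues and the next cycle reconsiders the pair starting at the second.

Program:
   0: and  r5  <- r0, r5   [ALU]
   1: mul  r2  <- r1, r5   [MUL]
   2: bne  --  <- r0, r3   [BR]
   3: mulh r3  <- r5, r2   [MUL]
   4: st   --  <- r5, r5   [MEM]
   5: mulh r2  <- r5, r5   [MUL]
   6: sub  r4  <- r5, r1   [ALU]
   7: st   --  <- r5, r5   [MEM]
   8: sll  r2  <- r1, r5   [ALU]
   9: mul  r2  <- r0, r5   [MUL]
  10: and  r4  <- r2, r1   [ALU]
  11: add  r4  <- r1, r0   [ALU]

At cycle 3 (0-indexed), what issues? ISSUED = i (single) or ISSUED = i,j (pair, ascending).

ISSUED = 4

c0: i0 and  RAW r5
c1: i1+i2 mul+bne  dual
c2: i3 mulh  no-port MUL/MEM
c3: i4 st  no-port MEM/MUL
c4: i5+i6 mulh+sub  dual
c5: i7+i8 st+sll  dual
c6: i9 mul  RAW r2
c7: i10 and  WAW r4
c8: i11 add  tail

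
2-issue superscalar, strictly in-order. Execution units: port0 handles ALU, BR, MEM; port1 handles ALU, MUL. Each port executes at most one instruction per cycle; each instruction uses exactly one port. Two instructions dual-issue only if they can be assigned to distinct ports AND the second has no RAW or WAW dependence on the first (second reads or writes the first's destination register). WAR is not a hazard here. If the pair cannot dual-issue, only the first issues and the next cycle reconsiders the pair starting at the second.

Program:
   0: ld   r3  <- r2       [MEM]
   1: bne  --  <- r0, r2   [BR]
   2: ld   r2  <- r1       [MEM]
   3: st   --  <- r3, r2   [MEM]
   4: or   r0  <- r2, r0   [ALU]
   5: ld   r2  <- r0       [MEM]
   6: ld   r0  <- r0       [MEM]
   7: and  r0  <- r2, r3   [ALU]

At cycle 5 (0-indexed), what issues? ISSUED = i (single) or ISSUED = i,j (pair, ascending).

ISSUED = 6

t=0 i0:ld.MEM ; no-port MEM/BR
t=1 i1:bne.BR ; no-port BR/MEM
t=2 i2:ld.MEM ; no-port MEM/MEM
t=3 i3/i4:st.MEM;or.ALU ; dual
t=4 i5:ld.MEM ; no-port MEM/MEM
t=5 i6:ld.MEM ; WAW r0
t=6 i7:and.ALU ; tail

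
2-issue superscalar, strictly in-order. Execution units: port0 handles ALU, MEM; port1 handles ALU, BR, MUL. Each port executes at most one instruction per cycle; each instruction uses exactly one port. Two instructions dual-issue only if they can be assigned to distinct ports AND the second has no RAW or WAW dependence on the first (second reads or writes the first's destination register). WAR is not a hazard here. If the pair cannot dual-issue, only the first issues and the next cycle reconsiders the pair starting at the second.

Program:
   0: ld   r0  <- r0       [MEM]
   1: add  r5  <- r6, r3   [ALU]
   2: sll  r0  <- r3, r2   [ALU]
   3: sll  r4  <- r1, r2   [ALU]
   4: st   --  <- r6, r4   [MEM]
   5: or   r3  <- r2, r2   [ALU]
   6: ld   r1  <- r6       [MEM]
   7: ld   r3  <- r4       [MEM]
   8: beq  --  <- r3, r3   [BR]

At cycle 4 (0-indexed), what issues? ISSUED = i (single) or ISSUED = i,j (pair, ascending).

[0] i0/i1  ld+add  -- pair
[1] i2/i3  sll+sll  -- pair
[2] i4/i5  st+or  -- pair
[3] i6  ld  -- no-port MEM/MEM
[4] i7  ld  -- RAW r3
[5] i8  beq  -- tail

ISSUED = 7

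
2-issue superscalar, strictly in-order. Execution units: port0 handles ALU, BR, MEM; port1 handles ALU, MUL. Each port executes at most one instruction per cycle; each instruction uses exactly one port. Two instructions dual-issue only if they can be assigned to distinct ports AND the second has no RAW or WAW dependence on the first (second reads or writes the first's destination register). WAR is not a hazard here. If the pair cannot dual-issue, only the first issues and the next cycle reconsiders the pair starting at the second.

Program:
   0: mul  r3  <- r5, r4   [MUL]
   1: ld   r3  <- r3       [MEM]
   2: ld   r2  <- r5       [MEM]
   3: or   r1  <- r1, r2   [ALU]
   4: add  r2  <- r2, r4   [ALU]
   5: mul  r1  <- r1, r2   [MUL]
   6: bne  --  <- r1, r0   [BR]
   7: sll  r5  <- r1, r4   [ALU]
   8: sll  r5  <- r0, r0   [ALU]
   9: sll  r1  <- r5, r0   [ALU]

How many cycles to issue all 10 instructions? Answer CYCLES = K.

t=0 i0:mul ; RAW+WAW r3
t=1 i1:ld ; no-port MEM/MEM
t=2 i2:ld ; RAW r2
t=3 i3+i4:or add ; pair
t=4 i5:mul ; RAW r1
t=5 i6+i7:bne sll ; pair
t=6 i8:sll ; RAW r5
t=7 i9:sll ; tail

CYCLES = 8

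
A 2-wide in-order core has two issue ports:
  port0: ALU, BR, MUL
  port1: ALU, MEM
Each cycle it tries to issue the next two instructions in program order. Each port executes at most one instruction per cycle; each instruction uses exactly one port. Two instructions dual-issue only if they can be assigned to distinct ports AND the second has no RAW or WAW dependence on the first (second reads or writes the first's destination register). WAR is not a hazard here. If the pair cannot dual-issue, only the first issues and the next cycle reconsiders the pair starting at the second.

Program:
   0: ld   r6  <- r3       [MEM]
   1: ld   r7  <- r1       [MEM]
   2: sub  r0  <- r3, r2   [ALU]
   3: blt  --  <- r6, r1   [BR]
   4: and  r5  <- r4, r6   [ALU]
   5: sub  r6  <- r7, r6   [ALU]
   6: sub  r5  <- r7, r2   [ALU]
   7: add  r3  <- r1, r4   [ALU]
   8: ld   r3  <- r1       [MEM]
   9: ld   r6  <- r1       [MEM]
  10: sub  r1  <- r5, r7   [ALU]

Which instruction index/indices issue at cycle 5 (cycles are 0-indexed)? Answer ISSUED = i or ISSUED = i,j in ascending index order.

ISSUED = 8

c0: i0 ld  no-port MEM/MEM
c1: i1,i2 ld+sub  2-wide
c2: i3,i4 blt+and  2-wide
c3: i5,i6 sub+sub  2-wide
c4: i7 add  WAW r3
c5: i8 ld  no-port MEM/MEM
c6: i9,i10 ld+sub  2-wide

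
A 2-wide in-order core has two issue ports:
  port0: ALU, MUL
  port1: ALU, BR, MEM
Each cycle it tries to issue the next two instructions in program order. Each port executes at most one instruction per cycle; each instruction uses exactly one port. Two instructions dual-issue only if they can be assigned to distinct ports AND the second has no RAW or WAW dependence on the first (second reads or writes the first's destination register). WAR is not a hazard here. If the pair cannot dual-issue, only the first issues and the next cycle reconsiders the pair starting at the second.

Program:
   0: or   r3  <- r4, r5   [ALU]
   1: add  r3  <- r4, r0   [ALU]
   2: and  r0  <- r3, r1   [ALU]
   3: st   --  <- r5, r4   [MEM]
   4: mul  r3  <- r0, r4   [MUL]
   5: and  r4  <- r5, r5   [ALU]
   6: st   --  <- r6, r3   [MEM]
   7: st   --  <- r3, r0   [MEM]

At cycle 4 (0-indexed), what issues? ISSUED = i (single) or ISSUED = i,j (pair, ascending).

0. or @i0  | WAW r3
1. add @i1  | RAW r3
2. and st @i2+i3  | dual
3. mul and @i4+i5  | dual
4. st @i6  | no-port MEM/MEM
5. st @i7  | tail

ISSUED = 6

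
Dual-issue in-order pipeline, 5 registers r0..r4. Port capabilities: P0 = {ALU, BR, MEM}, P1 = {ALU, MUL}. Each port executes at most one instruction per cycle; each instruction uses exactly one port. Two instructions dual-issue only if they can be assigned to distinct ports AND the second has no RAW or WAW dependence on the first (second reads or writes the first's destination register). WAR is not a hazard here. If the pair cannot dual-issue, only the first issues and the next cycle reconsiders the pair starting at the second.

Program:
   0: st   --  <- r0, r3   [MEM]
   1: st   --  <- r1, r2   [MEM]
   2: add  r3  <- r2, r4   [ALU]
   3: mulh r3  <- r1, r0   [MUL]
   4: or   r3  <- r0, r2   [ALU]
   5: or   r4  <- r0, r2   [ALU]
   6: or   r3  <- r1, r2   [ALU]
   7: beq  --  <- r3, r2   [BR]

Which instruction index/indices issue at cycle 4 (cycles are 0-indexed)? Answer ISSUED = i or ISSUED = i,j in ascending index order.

0. st.MEM @i0  | no-port MEM/MEM
1. st.MEM add.ALU @i1/i2  | 2-wide
2. mulh.MUL @i3  | WAW r3
3. or.ALU or.ALU @i4/i5  | 2-wide
4. or.ALU @i6  | RAW r3
5. beq.BR @i7  | tail

ISSUED = 6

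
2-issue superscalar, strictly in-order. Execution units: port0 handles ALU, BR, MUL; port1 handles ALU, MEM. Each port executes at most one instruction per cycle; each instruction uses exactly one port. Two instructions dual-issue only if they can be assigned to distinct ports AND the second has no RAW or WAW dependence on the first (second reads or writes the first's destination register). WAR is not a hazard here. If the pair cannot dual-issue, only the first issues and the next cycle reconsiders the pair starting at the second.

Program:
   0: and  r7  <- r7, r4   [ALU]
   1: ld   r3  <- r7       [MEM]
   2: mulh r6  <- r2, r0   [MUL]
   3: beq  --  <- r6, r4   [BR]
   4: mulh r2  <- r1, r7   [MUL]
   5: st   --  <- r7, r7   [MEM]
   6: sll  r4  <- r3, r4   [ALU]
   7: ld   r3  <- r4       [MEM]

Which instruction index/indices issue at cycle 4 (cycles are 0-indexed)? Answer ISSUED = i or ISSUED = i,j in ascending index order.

ISSUED = 6

t=0 i0:and ; RAW r7
t=1 i1,i2:ld mulh ; dual
t=2 i3:beq ; no-port BR/MUL
t=3 i4,i5:mulh st ; dual
t=4 i6:sll ; RAW r4
t=5 i7:ld ; tail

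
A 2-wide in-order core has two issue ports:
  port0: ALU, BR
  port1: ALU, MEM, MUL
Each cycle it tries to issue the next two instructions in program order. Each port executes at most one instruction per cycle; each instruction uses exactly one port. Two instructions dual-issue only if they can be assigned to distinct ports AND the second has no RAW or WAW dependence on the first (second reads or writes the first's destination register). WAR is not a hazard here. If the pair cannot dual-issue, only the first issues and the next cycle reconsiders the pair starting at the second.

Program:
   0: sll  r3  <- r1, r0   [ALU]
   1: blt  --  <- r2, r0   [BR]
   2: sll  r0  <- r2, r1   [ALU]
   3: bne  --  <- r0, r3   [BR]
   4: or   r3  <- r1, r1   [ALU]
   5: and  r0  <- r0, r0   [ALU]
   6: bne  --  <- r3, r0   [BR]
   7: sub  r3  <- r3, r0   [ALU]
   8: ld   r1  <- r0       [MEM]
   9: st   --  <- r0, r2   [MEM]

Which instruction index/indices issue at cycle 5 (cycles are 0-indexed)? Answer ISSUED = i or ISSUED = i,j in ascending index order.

[0] i0&i1  sll.ALU+blt.BR  -- dual
[1] i2  sll.ALU  -- RAW r0
[2] i3&i4  bne.BR+or.ALU  -- dual
[3] i5  and.ALU  -- RAW r0
[4] i6&i7  bne.BR+sub.ALU  -- dual
[5] i8  ld.MEM  -- no-port MEM/MEM
[6] i9  st.MEM  -- tail

ISSUED = 8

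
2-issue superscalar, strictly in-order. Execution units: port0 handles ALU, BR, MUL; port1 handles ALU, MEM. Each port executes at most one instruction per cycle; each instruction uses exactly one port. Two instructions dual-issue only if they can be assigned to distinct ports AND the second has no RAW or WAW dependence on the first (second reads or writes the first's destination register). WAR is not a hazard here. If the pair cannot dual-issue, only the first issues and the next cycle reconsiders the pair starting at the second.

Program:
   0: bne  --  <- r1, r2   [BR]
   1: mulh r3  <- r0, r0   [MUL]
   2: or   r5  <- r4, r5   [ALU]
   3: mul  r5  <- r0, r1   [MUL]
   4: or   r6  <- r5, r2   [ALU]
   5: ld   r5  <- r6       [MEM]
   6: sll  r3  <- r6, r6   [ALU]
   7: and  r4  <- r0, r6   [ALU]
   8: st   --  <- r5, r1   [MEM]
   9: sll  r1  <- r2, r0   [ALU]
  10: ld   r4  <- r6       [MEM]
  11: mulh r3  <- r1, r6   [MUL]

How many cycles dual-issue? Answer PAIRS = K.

c0: i0 bne.BR  no-port BR/MUL
c1: i1&i2 mulh.MUL or.ALU  dual
c2: i3 mul.MUL  RAW r5
c3: i4 or.ALU  RAW r6
c4: i5&i6 ld.MEM sll.ALU  dual
c5: i7&i8 and.ALU st.MEM  dual
c6: i9&i10 sll.ALU ld.MEM  dual
c7: i11 mulh.MUL  tail

PAIRS = 4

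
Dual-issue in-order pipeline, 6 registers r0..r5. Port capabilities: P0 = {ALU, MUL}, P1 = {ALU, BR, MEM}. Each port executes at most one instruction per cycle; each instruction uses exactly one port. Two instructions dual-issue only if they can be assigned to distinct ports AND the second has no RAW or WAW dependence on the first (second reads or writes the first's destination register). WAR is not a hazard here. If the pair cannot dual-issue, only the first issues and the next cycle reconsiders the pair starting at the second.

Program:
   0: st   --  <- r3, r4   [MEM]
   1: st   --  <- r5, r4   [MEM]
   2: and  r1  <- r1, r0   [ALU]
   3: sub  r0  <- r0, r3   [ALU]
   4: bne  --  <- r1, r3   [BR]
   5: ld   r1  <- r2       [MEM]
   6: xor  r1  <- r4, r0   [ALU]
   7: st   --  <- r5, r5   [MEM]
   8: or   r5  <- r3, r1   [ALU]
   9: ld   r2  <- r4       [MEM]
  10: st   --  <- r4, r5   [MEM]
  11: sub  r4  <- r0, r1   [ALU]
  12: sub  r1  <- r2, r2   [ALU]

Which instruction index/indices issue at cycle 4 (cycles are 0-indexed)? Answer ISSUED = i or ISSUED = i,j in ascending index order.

t=0 i0:st.MEM ; no-port MEM/MEM
t=1 i1,i2:st.MEM;and.ALU ; dual
t=2 i3,i4:sub.ALU;bne.BR ; dual
t=3 i5:ld.MEM ; WAW r1
t=4 i6,i7:xor.ALU;st.MEM ; dual
t=5 i8,i9:or.ALU;ld.MEM ; dual
t=6 i10,i11:st.MEM;sub.ALU ; dual
t=7 i12:sub.ALU ; tail

ISSUED = 6,7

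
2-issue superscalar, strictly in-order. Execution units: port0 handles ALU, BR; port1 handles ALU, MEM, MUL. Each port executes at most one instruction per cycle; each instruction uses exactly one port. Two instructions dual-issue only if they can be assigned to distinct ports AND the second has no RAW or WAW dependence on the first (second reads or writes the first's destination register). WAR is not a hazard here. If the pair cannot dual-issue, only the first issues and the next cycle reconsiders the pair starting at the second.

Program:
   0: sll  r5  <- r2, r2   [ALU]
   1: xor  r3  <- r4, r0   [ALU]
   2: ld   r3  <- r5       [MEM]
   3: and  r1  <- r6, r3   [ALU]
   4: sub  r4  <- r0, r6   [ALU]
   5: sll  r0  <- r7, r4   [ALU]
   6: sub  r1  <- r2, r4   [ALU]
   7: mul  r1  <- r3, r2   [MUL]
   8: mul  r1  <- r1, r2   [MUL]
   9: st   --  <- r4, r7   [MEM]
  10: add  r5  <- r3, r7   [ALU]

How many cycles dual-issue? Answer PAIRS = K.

PAIRS = 4

t=0 i0,i1:sll.ALU xor.ALU ; 2-wide
t=1 i2:ld.MEM ; RAW r3
t=2 i3,i4:and.ALU sub.ALU ; 2-wide
t=3 i5,i6:sll.ALU sub.ALU ; 2-wide
t=4 i7:mul.MUL ; no-port MUL/MUL
t=5 i8:mul.MUL ; no-port MUL/MEM
t=6 i9,i10:st.MEM add.ALU ; 2-wide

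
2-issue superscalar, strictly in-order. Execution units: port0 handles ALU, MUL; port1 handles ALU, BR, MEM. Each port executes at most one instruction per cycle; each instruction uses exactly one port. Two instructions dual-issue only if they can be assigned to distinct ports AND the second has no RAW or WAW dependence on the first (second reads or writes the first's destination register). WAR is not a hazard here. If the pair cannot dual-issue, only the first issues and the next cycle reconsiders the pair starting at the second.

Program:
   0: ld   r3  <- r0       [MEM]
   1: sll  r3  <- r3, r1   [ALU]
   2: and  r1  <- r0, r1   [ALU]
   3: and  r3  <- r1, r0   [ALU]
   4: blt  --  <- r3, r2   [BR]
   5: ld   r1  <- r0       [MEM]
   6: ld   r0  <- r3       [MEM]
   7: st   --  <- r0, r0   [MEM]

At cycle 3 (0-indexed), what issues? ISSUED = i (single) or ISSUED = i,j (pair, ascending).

ISSUED = 4

c0: i0 ld.MEM  RAW+WAW r3
c1: i1/i2 sll.ALU;and.ALU  dual
c2: i3 and.ALU  RAW r3
c3: i4 blt.BR  no-port BR/MEM
c4: i5 ld.MEM  no-port MEM/MEM
c5: i6 ld.MEM  no-port MEM/MEM
c6: i7 st.MEM  tail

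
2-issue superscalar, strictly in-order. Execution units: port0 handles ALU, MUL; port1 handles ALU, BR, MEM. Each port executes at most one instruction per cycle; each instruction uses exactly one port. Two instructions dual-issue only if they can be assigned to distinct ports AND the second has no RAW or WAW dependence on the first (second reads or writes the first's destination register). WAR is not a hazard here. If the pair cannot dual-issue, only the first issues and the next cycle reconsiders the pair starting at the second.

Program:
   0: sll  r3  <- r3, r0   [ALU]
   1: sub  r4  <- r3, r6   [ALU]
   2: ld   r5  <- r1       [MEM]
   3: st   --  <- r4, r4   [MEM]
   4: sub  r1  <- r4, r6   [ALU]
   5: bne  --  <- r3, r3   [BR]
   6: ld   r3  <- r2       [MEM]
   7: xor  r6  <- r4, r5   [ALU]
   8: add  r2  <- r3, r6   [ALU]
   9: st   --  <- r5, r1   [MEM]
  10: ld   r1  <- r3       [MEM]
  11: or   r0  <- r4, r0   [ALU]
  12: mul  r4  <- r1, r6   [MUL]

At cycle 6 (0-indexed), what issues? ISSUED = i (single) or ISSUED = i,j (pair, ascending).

ISSUED = 10,11

t=0 i0:sll.ALU ; RAW r3
t=1 i1&i2:sub.ALU;ld.MEM ; 2-wide
t=2 i3&i4:st.MEM;sub.ALU ; 2-wide
t=3 i5:bne.BR ; no-port BR/MEM
t=4 i6&i7:ld.MEM;xor.ALU ; 2-wide
t=5 i8&i9:add.ALU;st.MEM ; 2-wide
t=6 i10&i11:ld.MEM;or.ALU ; 2-wide
t=7 i12:mul.MUL ; tail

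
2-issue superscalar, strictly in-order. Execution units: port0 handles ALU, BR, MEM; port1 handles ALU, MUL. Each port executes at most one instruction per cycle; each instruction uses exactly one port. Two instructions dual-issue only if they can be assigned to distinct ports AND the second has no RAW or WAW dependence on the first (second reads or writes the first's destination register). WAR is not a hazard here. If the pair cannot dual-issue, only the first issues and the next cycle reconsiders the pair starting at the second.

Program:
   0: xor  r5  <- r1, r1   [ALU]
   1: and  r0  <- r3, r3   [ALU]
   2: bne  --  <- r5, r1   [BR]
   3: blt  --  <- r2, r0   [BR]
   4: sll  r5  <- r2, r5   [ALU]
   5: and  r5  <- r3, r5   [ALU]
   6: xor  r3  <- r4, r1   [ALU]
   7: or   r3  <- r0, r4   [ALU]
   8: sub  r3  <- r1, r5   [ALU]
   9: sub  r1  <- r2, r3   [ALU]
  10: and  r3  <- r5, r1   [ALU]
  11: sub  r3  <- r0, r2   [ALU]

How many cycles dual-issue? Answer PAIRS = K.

PAIRS = 3

[0] i0/i1  xor.ALU/and.ALU  -- 2-wide
[1] i2  bne.BR  -- no-port BR/BR
[2] i3/i4  blt.BR/sll.ALU  -- 2-wide
[3] i5/i6  and.ALU/xor.ALU  -- 2-wide
[4] i7  or.ALU  -- WAW r3
[5] i8  sub.ALU  -- RAW r3
[6] i9  sub.ALU  -- RAW r1
[7] i10  and.ALU  -- WAW r3
[8] i11  sub.ALU  -- tail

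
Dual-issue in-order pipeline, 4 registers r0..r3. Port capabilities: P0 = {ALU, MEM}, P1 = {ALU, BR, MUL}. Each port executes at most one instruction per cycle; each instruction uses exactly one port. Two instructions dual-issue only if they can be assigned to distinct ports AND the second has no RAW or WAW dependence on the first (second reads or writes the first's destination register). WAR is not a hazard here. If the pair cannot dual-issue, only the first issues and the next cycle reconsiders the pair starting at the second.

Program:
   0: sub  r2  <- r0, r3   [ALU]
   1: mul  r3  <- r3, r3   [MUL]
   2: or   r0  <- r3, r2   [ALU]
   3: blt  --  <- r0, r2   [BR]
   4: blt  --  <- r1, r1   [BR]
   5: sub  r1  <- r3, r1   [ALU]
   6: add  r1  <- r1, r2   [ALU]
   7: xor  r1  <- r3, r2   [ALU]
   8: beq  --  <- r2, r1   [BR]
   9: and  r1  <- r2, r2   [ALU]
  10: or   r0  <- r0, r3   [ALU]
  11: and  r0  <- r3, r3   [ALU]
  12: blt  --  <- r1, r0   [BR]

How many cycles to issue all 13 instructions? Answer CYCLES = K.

CYCLES = 10

  cy0 -> i0,i1 (sub.ALU+mul.MUL) dual
  cy1 -> i2 (or.ALU) RAW r0
  cy2 -> i3 (blt.BR) no-port BR/BR
  cy3 -> i4,i5 (blt.BR+sub.ALU) dual
  cy4 -> i6 (add.ALU) WAW r1
  cy5 -> i7 (xor.ALU) RAW r1
  cy6 -> i8,i9 (beq.BR+and.ALU) dual
  cy7 -> i10 (or.ALU) WAW r0
  cy8 -> i11 (and.ALU) RAW r0
  cy9 -> i12 (blt.BR) tail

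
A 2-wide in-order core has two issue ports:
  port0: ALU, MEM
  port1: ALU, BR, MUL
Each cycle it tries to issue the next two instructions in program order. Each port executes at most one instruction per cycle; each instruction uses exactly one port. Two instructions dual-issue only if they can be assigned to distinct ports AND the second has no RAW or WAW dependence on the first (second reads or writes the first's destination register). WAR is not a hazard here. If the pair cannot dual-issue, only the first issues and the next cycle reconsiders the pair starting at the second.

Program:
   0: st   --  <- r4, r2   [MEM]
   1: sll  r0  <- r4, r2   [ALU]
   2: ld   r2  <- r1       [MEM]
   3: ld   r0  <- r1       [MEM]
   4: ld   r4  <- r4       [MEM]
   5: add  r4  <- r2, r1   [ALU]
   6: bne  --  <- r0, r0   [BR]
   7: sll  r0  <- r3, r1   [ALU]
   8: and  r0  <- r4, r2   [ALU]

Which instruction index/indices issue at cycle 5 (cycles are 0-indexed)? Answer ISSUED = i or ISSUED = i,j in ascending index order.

  cy0 -> i0+i1 (st+sll) 2-wide
  cy1 -> i2 (ld) no-port MEM/MEM
  cy2 -> i3 (ld) no-port MEM/MEM
  cy3 -> i4 (ld) WAW r4
  cy4 -> i5+i6 (add+bne) 2-wide
  cy5 -> i7 (sll) WAW r0
  cy6 -> i8 (and) tail

ISSUED = 7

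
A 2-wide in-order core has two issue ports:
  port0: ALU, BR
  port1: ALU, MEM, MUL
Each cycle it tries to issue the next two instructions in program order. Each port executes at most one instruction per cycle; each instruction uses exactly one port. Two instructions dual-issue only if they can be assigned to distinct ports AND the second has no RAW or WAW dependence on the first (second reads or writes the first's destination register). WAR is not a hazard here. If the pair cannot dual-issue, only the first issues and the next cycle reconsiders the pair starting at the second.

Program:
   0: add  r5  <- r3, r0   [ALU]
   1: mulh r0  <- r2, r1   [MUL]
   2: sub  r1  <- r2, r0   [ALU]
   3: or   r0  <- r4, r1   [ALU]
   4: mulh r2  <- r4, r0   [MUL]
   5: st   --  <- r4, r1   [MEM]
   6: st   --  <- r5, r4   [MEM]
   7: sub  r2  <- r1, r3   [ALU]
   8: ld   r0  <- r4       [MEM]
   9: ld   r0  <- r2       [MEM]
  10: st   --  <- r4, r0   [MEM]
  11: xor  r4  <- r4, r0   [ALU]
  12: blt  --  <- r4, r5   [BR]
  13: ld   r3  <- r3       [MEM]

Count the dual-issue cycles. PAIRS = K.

PAIRS = 4

c0: i0,i1 add.ALU+mulh.MUL  dual
c1: i2 sub.ALU  RAW r1
c2: i3 or.ALU  RAW r0
c3: i4 mulh.MUL  no-port MUL/MEM
c4: i5 st.MEM  no-port MEM/MEM
c5: i6,i7 st.MEM+sub.ALU  dual
c6: i8 ld.MEM  no-port MEM/MEM
c7: i9 ld.MEM  no-port MEM/MEM
c8: i10,i11 st.MEM+xor.ALU  dual
c9: i12,i13 blt.BR+ld.MEM  dual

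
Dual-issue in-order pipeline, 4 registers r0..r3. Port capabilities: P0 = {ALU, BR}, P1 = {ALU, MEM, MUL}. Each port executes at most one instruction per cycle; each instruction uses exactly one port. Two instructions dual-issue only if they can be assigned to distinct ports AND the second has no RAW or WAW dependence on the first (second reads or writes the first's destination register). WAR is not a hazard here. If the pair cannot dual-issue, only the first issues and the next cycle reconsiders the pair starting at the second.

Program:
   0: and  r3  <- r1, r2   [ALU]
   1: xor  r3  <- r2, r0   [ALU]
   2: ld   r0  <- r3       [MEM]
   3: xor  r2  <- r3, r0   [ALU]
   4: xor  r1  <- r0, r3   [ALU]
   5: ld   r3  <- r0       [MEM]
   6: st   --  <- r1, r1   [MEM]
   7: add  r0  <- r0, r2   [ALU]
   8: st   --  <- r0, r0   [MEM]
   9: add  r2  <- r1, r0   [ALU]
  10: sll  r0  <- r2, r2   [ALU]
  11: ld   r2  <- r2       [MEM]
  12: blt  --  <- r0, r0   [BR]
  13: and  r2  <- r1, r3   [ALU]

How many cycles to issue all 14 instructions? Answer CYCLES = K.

0. and @i0  | WAW r3
1. xor @i1  | RAW r3
2. ld @i2  | RAW r0
3. xor xor @i3,i4  | dual
4. ld @i5  | no-port MEM/MEM
5. st add @i6,i7  | dual
6. st add @i8,i9  | dual
7. sll ld @i10,i11  | dual
8. blt and @i12,i13  | dual

CYCLES = 9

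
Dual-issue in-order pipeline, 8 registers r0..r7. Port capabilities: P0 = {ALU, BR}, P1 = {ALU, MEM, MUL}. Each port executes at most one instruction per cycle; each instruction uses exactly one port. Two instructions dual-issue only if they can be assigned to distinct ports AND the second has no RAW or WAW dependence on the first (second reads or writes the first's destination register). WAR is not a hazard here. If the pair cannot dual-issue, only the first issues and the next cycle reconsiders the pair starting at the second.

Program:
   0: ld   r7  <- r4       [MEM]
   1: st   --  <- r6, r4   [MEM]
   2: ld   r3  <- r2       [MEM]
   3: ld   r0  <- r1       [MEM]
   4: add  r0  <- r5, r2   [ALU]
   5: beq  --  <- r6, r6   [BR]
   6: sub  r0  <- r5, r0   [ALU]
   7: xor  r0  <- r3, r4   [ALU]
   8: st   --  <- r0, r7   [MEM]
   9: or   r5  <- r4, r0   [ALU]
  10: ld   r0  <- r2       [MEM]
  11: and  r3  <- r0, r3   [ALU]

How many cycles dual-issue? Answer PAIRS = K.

c0: i0 ld.MEM  no-port MEM/MEM
c1: i1 st.MEM  no-port MEM/MEM
c2: i2 ld.MEM  no-port MEM/MEM
c3: i3 ld.MEM  WAW r0
c4: i4/i5 add.ALU/beq.BR  pair
c5: i6 sub.ALU  WAW r0
c6: i7 xor.ALU  RAW r0
c7: i8/i9 st.MEM/or.ALU  pair
c8: i10 ld.MEM  RAW r0
c9: i11 and.ALU  tail

PAIRS = 2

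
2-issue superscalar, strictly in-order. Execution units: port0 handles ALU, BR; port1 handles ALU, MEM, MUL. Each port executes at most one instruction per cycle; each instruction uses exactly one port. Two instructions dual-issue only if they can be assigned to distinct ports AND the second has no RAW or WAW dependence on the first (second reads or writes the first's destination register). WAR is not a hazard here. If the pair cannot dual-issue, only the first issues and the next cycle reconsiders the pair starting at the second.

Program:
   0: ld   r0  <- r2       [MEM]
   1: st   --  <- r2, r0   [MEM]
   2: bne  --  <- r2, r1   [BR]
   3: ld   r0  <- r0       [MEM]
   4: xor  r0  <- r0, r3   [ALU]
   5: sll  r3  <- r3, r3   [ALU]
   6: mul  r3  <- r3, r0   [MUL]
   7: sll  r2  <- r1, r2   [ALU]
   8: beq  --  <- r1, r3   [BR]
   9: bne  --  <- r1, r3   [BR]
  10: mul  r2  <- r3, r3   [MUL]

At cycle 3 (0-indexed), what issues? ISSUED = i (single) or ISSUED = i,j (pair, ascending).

[0] i0  ld  -- no-port MEM/MEM
[1] i1/i2  st+bne  -- dual
[2] i3  ld  -- RAW+WAW r0
[3] i4/i5  xor+sll  -- dual
[4] i6/i7  mul+sll  -- dual
[5] i8  beq  -- no-port BR/BR
[6] i9/i10  bne+mul  -- dual

ISSUED = 4,5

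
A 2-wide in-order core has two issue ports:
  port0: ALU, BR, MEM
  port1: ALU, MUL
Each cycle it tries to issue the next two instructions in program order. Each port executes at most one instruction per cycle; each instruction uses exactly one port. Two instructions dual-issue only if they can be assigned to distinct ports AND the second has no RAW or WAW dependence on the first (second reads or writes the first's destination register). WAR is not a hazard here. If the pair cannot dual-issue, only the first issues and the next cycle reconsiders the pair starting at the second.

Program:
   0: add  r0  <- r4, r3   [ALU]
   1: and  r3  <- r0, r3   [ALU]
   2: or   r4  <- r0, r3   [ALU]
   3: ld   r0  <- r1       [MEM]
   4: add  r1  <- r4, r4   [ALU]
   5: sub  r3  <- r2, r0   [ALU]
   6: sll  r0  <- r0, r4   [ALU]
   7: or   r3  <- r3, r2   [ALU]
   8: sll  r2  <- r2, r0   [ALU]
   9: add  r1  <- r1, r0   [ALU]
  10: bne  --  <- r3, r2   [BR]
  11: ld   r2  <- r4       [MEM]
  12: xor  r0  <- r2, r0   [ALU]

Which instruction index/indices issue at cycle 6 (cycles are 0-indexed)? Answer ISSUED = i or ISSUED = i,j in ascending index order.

ISSUED = 10

#0 head=0: add.ALU i0 RAW r0
#1 head=1: and.ALU i1 RAW r3
#2 head=2: or.ALU ld.MEM i2+i3 dual
#3 head=4: add.ALU sub.ALU i4+i5 dual
#4 head=6: sll.ALU or.ALU i6+i7 dual
#5 head=8: sll.ALU add.ALU i8+i9 dual
#6 head=10: bne.BR i10 no-port BR/MEM
#7 head=11: ld.MEM i11 RAW r2
#8 head=12: xor.ALU i12 tail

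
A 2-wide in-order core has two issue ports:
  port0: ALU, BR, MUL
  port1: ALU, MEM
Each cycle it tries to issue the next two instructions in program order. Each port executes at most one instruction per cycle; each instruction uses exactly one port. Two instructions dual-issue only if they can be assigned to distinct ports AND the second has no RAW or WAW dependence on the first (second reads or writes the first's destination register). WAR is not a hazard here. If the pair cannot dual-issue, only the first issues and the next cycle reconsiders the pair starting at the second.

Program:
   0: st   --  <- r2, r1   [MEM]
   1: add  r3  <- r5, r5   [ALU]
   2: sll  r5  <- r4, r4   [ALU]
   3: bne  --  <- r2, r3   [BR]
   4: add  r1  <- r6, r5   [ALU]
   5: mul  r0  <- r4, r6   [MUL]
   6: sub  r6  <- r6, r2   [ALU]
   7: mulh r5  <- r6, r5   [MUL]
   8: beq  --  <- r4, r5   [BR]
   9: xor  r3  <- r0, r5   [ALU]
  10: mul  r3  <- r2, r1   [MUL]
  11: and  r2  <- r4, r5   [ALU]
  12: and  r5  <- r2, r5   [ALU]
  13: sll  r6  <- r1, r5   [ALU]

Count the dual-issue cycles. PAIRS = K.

t=0 i0,i1:st;add ; dual
t=1 i2,i3:sll;bne ; dual
t=2 i4,i5:add;mul ; dual
t=3 i6:sub ; RAW r6
t=4 i7:mulh ; no-port MUL/BR
t=5 i8,i9:beq;xor ; dual
t=6 i10,i11:mul;and ; dual
t=7 i12:and ; RAW r5
t=8 i13:sll ; tail

PAIRS = 5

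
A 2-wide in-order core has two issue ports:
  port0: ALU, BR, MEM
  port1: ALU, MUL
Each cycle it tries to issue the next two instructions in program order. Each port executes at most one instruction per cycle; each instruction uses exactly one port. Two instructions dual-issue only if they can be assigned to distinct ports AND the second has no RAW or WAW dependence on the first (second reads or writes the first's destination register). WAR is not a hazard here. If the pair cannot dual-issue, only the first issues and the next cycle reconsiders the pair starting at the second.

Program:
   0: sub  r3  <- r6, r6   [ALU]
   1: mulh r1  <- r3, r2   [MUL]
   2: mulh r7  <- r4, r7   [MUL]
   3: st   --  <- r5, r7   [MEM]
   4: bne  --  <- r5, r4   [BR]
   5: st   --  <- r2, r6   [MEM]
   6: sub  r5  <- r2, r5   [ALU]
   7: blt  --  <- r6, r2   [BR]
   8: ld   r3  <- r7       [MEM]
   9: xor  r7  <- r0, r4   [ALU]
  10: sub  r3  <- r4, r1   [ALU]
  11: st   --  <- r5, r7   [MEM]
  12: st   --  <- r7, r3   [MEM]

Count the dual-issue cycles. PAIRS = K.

t=0 i0:sub ; RAW r3
t=1 i1:mulh ; no-port MUL/MUL
t=2 i2:mulh ; RAW r7
t=3 i3:st ; no-port MEM/BR
t=4 i4:bne ; no-port BR/MEM
t=5 i5,i6:st;sub ; dual
t=6 i7:blt ; no-port BR/MEM
t=7 i8,i9:ld;xor ; dual
t=8 i10,i11:sub;st ; dual
t=9 i12:st ; tail

PAIRS = 3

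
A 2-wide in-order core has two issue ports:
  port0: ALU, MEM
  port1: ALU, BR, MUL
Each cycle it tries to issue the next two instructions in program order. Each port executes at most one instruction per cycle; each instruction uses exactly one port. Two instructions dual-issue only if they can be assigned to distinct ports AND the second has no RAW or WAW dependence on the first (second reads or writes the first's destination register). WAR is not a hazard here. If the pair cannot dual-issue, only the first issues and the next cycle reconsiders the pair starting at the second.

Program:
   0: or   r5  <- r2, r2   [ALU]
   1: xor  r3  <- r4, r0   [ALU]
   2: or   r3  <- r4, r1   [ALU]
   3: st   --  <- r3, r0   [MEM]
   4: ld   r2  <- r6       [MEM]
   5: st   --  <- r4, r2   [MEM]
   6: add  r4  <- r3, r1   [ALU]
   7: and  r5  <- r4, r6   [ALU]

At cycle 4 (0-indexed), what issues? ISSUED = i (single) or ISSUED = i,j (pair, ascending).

ISSUED = 5,6

[0] i0,i1  or;xor  -- 2-wide
[1] i2  or  -- RAW r3
[2] i3  st  -- no-port MEM/MEM
[3] i4  ld  -- no-port MEM/MEM
[4] i5,i6  st;add  -- 2-wide
[5] i7  and  -- tail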